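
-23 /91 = -0.25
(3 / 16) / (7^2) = 3 / 784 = 0.00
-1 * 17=-17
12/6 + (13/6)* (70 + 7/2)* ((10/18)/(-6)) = -2753/216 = -12.75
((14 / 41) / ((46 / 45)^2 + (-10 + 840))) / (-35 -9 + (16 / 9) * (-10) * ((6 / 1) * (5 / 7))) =-297675 / 87074852572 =-0.00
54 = 54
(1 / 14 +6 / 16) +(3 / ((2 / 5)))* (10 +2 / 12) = 4295 / 56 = 76.70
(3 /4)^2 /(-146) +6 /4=3495 /2336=1.50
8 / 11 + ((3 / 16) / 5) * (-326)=-5059 / 440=-11.50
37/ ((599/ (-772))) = -28564/ 599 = -47.69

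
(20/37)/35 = 4/259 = 0.02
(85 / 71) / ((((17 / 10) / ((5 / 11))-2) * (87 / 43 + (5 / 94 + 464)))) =17178500 / 11636732937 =0.00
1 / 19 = 0.05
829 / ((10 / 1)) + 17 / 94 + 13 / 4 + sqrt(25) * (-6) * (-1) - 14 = 102.33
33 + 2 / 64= 33.03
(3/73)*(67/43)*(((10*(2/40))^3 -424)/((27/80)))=-2271970/28251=-80.42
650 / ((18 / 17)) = 5525 / 9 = 613.89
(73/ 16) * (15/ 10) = 6.84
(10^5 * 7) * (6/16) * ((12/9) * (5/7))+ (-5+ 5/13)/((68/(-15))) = 55250225/221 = 250001.02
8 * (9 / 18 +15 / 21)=68 / 7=9.71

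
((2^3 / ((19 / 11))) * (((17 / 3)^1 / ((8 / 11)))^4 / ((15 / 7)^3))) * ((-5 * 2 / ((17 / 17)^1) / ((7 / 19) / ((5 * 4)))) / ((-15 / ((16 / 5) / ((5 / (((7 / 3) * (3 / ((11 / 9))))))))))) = 419431019623 / 1822500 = 230140.48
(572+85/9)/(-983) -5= -49468/8847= -5.59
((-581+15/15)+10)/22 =-285/11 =-25.91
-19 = -19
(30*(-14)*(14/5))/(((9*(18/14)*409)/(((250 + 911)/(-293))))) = 117992/119837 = 0.98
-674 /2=-337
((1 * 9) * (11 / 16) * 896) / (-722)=-2772 / 361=-7.68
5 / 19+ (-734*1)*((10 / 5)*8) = -223131 / 19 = -11743.74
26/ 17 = 1.53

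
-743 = -743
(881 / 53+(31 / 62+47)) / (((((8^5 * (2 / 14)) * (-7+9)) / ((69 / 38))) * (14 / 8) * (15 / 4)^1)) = 156331 / 82493440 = 0.00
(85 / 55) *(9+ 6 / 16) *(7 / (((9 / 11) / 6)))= 2975 / 4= 743.75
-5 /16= -0.31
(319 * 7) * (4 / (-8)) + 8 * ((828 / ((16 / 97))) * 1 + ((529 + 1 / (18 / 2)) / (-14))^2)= 400618003 / 7938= 50468.38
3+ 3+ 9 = 15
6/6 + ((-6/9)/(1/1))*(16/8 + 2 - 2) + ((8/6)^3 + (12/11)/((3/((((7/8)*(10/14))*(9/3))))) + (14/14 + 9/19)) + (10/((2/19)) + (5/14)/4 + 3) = 32321875/316008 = 102.28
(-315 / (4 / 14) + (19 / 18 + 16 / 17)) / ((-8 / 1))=168377 / 1224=137.56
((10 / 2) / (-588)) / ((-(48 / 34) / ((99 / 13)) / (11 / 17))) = 605 / 20384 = 0.03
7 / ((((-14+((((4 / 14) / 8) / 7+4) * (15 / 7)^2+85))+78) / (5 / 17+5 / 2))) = 3193330 / 27329557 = 0.12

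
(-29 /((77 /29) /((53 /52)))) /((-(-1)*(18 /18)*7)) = -44573 /28028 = -1.59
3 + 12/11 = 45/11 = 4.09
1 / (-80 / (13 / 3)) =-13 / 240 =-0.05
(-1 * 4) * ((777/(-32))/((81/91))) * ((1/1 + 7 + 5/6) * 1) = 1249157/1296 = 963.86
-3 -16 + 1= -18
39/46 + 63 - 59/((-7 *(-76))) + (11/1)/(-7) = 760657/12236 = 62.17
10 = 10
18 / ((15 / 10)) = 12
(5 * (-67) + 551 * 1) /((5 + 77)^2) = 54 /1681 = 0.03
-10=-10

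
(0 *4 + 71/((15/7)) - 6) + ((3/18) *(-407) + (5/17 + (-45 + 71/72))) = -84.42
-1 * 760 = -760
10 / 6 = 5 / 3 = 1.67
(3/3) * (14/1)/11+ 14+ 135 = 1653/11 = 150.27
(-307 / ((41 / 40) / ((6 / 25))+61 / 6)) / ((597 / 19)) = -93328 / 137907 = -0.68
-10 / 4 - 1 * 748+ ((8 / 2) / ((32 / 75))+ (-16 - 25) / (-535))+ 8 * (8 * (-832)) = -231073127 / 4280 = -53989.05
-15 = -15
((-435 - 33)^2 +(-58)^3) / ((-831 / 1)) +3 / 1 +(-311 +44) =-243296 / 831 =-292.77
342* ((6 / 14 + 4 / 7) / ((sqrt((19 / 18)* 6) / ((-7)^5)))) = -302526* sqrt(57) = -2284021.21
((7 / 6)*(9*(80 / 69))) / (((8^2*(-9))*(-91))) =5 / 21528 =0.00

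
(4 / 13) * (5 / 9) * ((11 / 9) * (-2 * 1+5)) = 220 / 351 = 0.63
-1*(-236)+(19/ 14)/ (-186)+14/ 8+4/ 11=3410159/ 14322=238.11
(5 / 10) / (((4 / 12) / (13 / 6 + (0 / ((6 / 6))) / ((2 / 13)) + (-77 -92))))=-1001 / 4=-250.25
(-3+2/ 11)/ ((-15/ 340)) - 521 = -15085/ 33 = -457.12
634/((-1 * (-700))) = 317/350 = 0.91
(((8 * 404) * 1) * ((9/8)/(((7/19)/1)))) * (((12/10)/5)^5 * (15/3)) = 537197184/13671875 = 39.29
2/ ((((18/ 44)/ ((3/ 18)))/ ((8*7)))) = 1232/ 27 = 45.63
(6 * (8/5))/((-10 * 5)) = -24/125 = -0.19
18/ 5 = 3.60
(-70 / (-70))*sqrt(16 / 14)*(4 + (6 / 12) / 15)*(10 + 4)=242*sqrt(14) / 15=60.37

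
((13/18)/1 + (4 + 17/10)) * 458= 132362/45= 2941.38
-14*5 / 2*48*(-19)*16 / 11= 510720 / 11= 46429.09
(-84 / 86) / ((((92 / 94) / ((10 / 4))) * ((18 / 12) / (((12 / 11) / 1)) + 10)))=-2820 / 12857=-0.22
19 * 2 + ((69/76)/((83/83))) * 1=2957/76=38.91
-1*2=-2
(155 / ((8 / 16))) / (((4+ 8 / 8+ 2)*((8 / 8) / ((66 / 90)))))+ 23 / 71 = 48905 / 1491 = 32.80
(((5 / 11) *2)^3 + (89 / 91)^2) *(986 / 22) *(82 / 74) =380486500263 / 4485958477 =84.82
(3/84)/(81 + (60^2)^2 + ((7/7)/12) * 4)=3/1088646832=0.00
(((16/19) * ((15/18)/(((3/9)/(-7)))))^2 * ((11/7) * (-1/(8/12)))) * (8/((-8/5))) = 924000/361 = 2559.56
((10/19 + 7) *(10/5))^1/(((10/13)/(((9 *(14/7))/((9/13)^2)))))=628342/855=734.90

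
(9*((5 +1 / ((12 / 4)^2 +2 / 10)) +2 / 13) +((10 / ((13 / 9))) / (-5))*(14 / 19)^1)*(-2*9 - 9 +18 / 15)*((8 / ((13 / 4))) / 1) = -217357776 / 73853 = -2943.11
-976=-976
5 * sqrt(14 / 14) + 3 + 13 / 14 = 125 / 14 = 8.93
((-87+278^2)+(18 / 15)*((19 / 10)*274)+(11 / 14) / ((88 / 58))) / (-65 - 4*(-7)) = -2103.30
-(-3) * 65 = 195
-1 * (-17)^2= -289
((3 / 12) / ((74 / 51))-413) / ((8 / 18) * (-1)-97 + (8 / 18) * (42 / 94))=51689331 / 12175960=4.25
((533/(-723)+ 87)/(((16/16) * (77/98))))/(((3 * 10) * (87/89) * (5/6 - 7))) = -77710528/128003535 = -0.61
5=5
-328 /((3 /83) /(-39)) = 353912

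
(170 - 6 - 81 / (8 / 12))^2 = 7225 / 4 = 1806.25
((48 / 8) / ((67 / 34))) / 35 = 204 / 2345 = 0.09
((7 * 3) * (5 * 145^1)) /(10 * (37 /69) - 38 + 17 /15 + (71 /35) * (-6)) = -12256125 /35159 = -348.59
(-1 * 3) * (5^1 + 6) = -33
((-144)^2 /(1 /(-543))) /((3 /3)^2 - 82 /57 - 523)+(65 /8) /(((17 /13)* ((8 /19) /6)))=87644054031 /4057696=21599.46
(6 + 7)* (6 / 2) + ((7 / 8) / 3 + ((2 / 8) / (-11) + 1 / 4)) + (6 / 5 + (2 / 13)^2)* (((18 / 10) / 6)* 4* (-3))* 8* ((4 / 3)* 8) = -375211711 / 1115400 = -336.39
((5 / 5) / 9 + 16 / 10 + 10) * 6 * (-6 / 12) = -527 / 15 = -35.13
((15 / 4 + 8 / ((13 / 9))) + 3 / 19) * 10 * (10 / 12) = 78.72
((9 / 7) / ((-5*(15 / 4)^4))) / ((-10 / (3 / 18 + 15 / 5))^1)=1216 / 2953125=0.00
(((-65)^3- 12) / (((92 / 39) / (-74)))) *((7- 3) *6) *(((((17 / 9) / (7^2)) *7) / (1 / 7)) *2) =17965653992 / 23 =781115390.96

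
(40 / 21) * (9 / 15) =8 / 7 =1.14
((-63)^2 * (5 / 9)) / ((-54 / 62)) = -7595 / 3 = -2531.67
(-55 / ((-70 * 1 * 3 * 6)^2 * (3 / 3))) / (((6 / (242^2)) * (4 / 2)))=-161051 / 952560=-0.17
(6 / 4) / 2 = 3 / 4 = 0.75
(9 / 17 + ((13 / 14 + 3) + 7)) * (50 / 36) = 7575 / 476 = 15.91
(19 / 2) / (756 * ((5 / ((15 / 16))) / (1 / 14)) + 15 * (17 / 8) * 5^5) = 0.00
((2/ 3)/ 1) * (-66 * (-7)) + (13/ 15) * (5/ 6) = 5557/ 18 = 308.72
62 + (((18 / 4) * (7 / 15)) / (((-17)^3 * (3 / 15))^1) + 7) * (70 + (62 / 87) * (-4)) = 227351603 / 427431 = 531.90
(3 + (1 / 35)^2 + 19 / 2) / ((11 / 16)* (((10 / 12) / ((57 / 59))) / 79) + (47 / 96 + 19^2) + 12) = 3309921144 / 98893214875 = 0.03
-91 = -91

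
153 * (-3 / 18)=-51 / 2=-25.50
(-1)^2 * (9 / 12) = 3 / 4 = 0.75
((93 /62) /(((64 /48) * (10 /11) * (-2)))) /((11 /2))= -9 /80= -0.11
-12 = -12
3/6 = 1/2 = 0.50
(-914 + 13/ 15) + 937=358/ 15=23.87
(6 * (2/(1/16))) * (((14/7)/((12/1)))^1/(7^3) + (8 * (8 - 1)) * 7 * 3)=77446688/343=225792.09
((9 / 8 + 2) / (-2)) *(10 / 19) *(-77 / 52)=1.22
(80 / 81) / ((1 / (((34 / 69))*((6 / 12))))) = 1360 / 5589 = 0.24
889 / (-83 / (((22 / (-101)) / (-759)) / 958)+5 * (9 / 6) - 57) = -1778 / 554133165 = -0.00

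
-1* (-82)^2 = -6724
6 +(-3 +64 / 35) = 169 / 35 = 4.83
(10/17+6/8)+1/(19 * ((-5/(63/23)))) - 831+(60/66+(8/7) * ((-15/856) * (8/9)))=-3043725561193/3672451860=-828.80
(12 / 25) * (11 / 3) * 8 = 352 / 25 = 14.08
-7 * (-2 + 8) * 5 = -210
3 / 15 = 1 / 5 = 0.20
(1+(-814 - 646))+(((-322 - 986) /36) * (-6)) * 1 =-1241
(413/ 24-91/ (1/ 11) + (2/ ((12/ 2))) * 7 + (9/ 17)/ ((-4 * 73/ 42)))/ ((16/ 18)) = -87702069/ 79424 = -1104.23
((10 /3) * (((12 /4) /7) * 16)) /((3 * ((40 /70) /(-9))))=-120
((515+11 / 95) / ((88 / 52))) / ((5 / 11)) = 318084 / 475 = 669.65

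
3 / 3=1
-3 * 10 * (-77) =2310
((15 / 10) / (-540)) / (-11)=1 / 3960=0.00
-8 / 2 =-4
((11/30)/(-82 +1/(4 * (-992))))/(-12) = 5456/14641965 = 0.00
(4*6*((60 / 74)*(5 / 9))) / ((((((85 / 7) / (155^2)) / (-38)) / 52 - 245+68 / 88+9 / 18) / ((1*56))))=-16376424064000 / 6592906410639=-2.48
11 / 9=1.22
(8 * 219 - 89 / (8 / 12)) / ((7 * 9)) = 1079 / 42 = 25.69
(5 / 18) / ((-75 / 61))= -61 / 270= -0.23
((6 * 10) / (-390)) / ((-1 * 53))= 2 / 689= 0.00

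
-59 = -59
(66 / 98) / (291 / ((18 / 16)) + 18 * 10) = 99 / 64484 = 0.00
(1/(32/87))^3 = 658503/32768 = 20.10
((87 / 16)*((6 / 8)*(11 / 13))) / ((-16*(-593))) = 2871 / 7894016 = 0.00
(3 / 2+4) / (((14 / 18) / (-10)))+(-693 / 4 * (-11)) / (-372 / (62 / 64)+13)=-112563 / 1484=-75.85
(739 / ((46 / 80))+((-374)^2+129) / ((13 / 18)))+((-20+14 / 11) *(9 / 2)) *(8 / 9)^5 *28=4182658055162 / 21579129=193828.86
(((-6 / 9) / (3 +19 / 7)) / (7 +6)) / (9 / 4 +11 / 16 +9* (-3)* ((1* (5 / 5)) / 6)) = 28 / 4875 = 0.01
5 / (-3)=-5 / 3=-1.67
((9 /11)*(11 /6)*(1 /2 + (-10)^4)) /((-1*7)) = -60003 /28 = -2142.96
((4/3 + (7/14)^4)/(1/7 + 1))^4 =48382841521/21743271936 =2.23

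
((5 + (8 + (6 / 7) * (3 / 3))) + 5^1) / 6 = 22 / 7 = 3.14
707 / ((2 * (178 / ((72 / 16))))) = 6363 / 712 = 8.94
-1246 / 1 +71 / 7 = -8651 / 7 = -1235.86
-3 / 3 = -1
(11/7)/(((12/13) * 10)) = 143/840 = 0.17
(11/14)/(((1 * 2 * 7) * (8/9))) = 99/1568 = 0.06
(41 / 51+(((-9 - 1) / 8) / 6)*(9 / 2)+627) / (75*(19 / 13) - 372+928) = 6649799 / 7060848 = 0.94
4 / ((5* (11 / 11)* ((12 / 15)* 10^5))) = 0.00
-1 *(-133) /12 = 133 /12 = 11.08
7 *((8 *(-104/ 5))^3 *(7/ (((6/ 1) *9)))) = -14110294016/ 3375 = -4180827.86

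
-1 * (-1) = 1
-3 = -3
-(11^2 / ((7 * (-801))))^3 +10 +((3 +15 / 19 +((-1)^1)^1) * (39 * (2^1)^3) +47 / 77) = 32454690789299204 / 36841555160487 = 880.93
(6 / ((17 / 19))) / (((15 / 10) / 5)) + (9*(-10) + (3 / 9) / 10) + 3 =-32953 / 510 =-64.61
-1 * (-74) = 74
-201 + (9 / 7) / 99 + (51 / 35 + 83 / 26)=-1965339 / 10010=-196.34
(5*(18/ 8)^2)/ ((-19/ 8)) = -405/ 38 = -10.66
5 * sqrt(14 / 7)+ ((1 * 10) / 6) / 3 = 5 / 9+ 5 * sqrt(2) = 7.63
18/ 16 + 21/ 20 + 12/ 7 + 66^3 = 287499.89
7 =7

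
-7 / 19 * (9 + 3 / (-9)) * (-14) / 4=637 / 57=11.18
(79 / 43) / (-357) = -79 / 15351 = -0.01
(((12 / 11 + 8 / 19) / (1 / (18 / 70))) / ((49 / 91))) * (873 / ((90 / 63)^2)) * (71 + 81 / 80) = 46486309779 / 2090000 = 22242.25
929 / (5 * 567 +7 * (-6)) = 929 / 2793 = 0.33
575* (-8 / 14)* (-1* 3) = 985.71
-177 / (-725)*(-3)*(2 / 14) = -531 / 5075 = -0.10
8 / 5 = 1.60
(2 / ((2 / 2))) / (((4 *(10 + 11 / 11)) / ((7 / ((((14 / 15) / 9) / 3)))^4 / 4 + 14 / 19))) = 19108097.07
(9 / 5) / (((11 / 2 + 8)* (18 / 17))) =17 / 135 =0.13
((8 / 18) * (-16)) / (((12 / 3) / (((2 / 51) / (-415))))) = 32 / 190485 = 0.00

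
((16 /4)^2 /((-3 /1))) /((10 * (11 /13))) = -104 /165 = -0.63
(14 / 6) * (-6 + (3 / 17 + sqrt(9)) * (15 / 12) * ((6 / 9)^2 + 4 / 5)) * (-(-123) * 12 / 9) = -6888 / 17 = -405.18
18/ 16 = 9/ 8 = 1.12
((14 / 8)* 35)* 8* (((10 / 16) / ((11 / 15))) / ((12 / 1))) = 6125 / 176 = 34.80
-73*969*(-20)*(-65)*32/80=-36783240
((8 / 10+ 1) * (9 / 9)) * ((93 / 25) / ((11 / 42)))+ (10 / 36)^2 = 11424271 / 445500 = 25.64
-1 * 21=-21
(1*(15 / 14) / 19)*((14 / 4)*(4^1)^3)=240 / 19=12.63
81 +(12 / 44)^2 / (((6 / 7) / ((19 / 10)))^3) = 237576637 / 2904000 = 81.81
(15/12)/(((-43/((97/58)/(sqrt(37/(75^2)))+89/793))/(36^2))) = -5892750 * sqrt(37)/46139 - 144180/34099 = -781.10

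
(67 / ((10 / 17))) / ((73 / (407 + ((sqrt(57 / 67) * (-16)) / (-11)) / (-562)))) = 463573 / 730 - 68 * sqrt(3819) / 1128215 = 635.03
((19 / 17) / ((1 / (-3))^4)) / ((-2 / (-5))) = 7695 / 34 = 226.32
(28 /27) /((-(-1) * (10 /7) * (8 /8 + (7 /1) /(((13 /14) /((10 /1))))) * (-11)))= -1274 /1474605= -0.00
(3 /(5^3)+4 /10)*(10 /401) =0.01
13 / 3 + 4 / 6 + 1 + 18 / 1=24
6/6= 1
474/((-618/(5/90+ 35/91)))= -79/234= -0.34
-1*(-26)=26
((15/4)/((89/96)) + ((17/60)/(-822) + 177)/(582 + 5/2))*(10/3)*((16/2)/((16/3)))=1593550121/73304316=21.74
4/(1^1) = 4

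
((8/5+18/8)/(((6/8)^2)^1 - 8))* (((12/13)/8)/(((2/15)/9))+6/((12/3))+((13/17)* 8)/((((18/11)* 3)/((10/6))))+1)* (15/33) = -885415/304317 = -2.91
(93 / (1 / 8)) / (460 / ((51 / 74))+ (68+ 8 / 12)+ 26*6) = 6324 / 7583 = 0.83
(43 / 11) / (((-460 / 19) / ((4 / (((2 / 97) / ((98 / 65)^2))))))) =-380553698 / 5344625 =-71.20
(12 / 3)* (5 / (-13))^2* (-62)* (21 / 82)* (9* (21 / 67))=-12303900 / 464243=-26.50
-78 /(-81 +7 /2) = 156 /155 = 1.01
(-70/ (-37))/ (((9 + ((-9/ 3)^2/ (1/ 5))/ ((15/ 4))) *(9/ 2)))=20/ 999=0.02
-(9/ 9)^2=-1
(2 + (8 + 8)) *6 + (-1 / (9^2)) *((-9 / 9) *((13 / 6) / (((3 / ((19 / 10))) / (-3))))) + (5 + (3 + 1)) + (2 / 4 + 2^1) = 580523 / 4860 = 119.45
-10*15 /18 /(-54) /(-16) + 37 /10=3.69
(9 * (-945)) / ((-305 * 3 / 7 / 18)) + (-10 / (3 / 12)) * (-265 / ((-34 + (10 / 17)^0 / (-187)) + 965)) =1569835079 / 1327482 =1182.57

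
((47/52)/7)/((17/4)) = 47/1547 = 0.03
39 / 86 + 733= 63077 / 86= 733.45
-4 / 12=-1 / 3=-0.33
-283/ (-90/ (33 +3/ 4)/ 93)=78957/ 8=9869.62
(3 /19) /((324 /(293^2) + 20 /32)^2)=1415049753792 /3543180696811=0.40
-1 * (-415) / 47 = 415 / 47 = 8.83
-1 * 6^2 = -36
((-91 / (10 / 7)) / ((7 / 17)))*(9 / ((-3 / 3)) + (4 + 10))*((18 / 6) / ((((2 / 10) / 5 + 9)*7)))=-16575 / 452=-36.67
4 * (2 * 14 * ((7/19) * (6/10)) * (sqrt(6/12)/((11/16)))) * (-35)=-131712 * sqrt(2)/209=-891.24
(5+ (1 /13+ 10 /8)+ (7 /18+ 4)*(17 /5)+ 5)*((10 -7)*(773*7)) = 332359853 /780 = 426102.38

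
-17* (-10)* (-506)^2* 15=652891800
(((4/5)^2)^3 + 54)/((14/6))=23.26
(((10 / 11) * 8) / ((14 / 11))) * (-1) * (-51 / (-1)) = -2040 / 7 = -291.43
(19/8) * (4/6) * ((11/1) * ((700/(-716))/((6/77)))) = -2816275/12888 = -218.52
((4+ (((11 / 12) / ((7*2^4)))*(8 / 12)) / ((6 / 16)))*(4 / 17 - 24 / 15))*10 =-176030 / 3213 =-54.79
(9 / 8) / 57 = 3 / 152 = 0.02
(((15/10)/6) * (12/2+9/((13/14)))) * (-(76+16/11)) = -43452/143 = -303.86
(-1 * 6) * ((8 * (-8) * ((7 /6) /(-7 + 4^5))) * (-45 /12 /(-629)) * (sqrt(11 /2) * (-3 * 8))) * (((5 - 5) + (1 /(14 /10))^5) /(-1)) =1000000 * sqrt(22) /170655877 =0.03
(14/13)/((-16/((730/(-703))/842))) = 2555/30780152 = 0.00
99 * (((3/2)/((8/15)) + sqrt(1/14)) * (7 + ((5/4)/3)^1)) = 2937 * sqrt(14)/56 + 132165/64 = 2261.31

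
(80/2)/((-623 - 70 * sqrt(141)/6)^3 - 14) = -10710267660/48424329180572149 + 76087200 * sqrt(141)/6917761311510307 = -0.00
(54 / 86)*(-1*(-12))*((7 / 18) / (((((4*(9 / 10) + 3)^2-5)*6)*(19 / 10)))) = 2625 / 393794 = 0.01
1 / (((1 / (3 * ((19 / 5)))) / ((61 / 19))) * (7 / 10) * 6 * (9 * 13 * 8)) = 61 / 6552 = 0.01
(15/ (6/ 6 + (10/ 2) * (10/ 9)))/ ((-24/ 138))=-3105/ 236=-13.16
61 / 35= 1.74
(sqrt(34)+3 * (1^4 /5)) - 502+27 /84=-70151 /140+sqrt(34)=-495.25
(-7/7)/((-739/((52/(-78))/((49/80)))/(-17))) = 2720/108633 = 0.03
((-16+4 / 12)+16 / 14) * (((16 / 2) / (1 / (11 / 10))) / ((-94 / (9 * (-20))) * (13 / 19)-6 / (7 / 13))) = 1529880 / 129103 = 11.85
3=3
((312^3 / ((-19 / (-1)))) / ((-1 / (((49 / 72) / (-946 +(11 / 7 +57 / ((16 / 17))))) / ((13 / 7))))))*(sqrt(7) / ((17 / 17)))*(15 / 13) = 2023.20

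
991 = 991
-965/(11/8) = -7720/11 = -701.82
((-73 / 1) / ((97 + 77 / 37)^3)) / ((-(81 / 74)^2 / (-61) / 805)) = -3.08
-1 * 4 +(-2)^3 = -12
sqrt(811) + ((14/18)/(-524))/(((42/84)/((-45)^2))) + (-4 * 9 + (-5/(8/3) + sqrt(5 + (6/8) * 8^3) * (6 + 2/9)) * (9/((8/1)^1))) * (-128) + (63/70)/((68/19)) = -896 * sqrt(389) + sqrt(811) + 434019141/89080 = -12771.16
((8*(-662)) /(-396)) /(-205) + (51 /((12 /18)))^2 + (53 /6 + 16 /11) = 475915529 /81180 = 5862.47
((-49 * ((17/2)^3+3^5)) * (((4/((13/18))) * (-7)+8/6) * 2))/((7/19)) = 332873065/39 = 8535206.79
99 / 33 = 3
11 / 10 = 1.10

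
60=60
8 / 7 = 1.14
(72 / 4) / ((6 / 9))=27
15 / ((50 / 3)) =9 / 10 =0.90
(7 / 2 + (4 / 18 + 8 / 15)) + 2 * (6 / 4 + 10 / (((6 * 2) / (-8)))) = -547 / 90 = -6.08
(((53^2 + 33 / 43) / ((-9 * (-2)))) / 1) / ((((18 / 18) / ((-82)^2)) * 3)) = 406196840 / 1161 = 349868.08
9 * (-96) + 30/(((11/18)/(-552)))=-307584/11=-27962.18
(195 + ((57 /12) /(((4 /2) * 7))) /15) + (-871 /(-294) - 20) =348851 /1960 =177.99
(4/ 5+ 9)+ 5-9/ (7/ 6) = 248/ 35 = 7.09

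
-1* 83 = -83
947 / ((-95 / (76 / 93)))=-3788 / 465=-8.15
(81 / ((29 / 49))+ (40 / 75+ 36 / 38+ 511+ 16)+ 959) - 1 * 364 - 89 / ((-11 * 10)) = 229315243 / 181830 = 1261.15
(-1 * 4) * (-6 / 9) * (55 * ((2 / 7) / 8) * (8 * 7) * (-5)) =-1466.67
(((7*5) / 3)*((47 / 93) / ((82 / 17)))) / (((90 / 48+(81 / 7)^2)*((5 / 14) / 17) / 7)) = 1826315848 / 608817897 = 3.00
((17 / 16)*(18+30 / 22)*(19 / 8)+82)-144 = -18497 / 1408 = -13.14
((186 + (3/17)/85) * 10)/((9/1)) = 179182/867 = 206.67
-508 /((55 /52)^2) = -1373632 /3025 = -454.09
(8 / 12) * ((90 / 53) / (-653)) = -60 / 34609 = -0.00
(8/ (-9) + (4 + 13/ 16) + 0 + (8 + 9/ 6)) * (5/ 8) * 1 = 9665/ 1152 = 8.39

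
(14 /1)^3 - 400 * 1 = 2344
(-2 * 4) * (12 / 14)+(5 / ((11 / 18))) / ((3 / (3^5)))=50502 / 77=655.87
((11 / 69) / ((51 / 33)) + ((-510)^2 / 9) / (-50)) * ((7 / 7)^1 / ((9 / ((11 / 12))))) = -58.86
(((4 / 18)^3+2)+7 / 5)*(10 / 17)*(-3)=-24866 / 4131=-6.02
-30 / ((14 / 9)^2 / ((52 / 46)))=-15795 / 1127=-14.02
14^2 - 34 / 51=195.33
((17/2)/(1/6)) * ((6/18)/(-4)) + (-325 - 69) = -1593/4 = -398.25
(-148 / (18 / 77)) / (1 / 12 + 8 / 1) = -22792 / 291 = -78.32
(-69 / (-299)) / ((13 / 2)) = 6 / 169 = 0.04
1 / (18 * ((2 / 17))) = 17 / 36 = 0.47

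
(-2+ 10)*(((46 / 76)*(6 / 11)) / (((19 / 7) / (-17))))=-65688 / 3971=-16.54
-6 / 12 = -1 / 2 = -0.50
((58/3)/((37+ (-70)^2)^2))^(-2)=5346813283316649/3364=1589421308952.63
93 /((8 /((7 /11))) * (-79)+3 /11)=-7161 /76451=-0.09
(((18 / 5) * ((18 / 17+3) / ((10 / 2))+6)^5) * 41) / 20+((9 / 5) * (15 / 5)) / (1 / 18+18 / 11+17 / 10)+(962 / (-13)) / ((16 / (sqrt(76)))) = 40315891624575790599 / 372490609843750 - 37 * sqrt(19) / 4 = 108192.99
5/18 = 0.28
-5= -5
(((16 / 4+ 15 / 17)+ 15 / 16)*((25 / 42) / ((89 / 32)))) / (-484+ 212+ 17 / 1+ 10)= -7915 / 1556877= -0.01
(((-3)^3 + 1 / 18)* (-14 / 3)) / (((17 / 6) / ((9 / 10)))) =679 / 17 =39.94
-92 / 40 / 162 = -23 / 1620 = -0.01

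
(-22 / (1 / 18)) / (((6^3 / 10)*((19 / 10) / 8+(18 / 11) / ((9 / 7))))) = -48400 / 3987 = -12.14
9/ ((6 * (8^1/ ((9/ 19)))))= 27/ 304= 0.09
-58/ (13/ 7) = -406/ 13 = -31.23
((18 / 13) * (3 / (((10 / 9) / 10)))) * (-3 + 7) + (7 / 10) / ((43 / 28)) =419234 / 2795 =149.99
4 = 4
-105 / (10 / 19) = -399 / 2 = -199.50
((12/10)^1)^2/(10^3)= 9/6250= 0.00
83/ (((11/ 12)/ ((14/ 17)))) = 13944/ 187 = 74.57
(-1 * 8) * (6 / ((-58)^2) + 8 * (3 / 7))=-161556 / 5887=-27.44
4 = 4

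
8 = 8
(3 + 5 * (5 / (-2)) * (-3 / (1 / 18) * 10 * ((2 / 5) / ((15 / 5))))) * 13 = 11739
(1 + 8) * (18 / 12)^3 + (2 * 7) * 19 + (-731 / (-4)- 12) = 3737 / 8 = 467.12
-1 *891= -891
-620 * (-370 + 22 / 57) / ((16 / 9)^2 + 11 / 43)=15165167760 / 226081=67078.47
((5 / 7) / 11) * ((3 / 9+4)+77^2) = 89000 / 231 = 385.28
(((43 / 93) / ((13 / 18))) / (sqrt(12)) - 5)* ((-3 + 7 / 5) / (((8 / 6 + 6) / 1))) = 12 / 11 - 516* sqrt(3) / 22165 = 1.05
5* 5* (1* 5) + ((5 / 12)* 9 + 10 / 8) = 130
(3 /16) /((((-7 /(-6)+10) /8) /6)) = 0.81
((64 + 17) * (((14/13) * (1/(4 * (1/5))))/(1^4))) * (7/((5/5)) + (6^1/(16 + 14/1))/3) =10017/13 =770.54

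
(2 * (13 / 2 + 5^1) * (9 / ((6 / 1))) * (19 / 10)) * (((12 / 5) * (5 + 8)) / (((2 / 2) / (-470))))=-4806126 / 5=-961225.20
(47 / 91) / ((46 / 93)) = 1.04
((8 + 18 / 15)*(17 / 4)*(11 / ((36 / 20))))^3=79562482901 / 5832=13642401.05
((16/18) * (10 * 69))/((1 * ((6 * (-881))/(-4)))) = 3680/7929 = 0.46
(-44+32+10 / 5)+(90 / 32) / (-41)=-6605 / 656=-10.07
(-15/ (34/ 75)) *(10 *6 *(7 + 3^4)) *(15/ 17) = -154152.25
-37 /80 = -0.46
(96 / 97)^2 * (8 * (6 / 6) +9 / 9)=82944 / 9409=8.82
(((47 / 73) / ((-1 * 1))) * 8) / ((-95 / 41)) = 15416 / 6935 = 2.22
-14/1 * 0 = 0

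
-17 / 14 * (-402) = 3417 / 7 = 488.14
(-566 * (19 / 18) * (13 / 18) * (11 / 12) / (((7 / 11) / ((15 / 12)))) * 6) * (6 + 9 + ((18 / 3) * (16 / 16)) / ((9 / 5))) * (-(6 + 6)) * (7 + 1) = 4651911550 / 567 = 8204429.54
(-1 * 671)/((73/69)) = -46299/73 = -634.23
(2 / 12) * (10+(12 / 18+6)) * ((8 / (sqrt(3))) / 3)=200 * sqrt(3) / 81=4.28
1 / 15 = 0.07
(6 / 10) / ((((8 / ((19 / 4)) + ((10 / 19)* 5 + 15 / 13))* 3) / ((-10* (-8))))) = 3952 / 1351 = 2.93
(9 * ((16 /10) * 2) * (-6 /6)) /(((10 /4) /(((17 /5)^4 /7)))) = -24054048 /109375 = -219.92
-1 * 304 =-304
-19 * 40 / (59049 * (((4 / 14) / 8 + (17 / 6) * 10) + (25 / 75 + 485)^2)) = -21280 / 389496107277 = -0.00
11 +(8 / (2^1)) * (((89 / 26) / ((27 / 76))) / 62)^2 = 1313795695 / 118396161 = 11.10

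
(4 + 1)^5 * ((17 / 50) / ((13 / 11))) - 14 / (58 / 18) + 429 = 998065 / 754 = 1323.69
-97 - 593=-690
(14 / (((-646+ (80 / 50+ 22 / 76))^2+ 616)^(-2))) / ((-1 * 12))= -1574862822797048337847 / 7819260000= -201408166859.40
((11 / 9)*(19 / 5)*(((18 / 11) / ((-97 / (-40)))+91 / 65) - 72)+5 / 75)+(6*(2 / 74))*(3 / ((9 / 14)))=-261589918 / 807525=-323.94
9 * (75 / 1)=675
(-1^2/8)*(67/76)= -67/608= -0.11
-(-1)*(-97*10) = -970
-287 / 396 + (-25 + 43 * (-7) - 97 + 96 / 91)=-15231329 / 36036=-422.67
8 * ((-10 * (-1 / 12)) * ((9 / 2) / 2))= 15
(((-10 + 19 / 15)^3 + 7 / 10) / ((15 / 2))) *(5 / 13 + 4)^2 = -1621415977 / 950625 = -1705.63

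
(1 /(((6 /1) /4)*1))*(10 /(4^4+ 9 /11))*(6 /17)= 88 /9605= 0.01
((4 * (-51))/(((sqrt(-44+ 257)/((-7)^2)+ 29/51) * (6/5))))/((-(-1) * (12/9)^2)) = -2716575435/11721824+ 97498485 * sqrt(213)/11721824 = -110.36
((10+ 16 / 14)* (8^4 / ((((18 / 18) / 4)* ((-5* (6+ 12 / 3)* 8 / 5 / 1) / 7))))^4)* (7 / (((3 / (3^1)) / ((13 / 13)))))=205914338626633728 / 625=329462941802613.96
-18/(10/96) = -864/5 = -172.80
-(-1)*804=804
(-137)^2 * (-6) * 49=-5518086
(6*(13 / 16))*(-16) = -78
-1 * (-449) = 449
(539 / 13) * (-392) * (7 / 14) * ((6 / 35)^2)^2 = -57024 / 8125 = -7.02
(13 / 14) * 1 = 0.93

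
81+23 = 104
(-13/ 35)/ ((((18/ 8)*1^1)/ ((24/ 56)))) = -52/ 735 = -0.07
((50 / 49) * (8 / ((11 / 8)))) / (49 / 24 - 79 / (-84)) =25600 / 12859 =1.99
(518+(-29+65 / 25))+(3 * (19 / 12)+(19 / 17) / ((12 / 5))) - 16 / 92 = 2912804 / 5865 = 496.64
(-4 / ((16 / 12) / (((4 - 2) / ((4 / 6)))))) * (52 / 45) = -10.40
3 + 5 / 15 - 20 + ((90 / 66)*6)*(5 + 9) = 3230 / 33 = 97.88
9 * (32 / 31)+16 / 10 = 1688 / 155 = 10.89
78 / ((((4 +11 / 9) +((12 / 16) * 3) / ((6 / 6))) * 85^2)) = 0.00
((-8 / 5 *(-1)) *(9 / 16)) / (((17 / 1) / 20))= 18 / 17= 1.06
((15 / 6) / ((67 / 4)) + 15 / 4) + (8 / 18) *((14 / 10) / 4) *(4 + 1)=11281 / 2412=4.68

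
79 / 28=2.82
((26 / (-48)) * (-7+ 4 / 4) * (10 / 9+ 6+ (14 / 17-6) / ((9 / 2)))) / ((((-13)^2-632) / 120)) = -39520 / 7871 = -5.02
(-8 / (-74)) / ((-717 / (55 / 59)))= -220 / 1565211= -0.00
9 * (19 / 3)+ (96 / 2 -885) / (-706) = 41079 / 706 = 58.19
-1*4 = -4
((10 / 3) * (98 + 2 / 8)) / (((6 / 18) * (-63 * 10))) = -131 / 84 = -1.56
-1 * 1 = -1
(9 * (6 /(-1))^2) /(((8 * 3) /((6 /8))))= 81 /8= 10.12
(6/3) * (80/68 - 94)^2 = 4980168/289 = 17232.42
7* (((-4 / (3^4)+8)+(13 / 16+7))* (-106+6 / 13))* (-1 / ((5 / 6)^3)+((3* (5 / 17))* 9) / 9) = 29380967371 / 2983500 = 9847.82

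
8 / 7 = 1.14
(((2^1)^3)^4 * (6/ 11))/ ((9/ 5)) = 40960/ 33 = 1241.21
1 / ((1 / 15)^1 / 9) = 135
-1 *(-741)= 741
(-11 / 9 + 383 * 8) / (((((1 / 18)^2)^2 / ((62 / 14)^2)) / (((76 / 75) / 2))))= 782746677792 / 245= 3194884399.15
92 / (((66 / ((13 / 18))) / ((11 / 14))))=299 / 378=0.79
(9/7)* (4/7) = 36/49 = 0.73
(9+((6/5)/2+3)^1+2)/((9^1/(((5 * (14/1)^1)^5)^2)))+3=41241386354000000027/9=4582376261555555558.56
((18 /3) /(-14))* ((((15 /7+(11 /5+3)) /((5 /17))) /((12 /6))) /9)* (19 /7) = -83011 /51450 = -1.61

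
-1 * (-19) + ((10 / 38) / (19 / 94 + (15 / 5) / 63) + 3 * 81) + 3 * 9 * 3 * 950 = 723254674 / 9367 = 77213.05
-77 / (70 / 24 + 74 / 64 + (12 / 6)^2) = -7392 / 775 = -9.54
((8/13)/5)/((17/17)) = 8/65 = 0.12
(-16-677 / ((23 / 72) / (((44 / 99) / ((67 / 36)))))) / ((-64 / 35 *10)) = 351995 / 12328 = 28.55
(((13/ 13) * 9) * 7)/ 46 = 63/ 46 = 1.37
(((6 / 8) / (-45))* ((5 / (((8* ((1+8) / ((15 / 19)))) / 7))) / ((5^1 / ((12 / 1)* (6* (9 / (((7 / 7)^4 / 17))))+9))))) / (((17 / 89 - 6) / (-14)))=-33.99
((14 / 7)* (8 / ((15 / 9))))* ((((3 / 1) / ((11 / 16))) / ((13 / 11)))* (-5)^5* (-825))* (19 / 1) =22572000000 / 13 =1736307692.31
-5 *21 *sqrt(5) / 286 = -105 *sqrt(5) / 286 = -0.82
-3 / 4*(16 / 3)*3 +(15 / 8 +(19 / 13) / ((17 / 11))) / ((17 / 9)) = -315789 / 30056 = -10.51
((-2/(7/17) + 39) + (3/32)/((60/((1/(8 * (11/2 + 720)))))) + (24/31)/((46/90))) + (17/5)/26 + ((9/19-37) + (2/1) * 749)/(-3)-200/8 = -436280580223051/915844826624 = -476.37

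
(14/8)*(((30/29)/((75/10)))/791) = 1/3277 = 0.00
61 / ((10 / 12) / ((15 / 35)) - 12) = -1098 / 181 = -6.07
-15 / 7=-2.14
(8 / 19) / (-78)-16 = -11860 / 741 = -16.01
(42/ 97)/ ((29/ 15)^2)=0.12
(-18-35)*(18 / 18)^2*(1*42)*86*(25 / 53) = -90300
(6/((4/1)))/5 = 3/10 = 0.30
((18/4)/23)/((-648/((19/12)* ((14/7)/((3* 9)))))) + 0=-19/536544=-0.00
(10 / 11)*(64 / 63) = 640 / 693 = 0.92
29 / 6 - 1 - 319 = -1891 / 6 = -315.17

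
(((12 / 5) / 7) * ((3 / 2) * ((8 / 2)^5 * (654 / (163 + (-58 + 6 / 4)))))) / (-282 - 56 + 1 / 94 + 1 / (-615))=-9.57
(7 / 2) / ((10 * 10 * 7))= 1 / 200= 0.00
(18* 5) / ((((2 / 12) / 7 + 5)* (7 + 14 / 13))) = 2.22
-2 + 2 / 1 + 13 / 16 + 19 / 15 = 499 / 240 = 2.08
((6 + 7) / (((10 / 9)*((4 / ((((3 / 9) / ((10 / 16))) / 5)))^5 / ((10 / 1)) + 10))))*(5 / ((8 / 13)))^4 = 0.01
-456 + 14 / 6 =-1361 / 3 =-453.67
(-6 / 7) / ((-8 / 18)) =27 / 14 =1.93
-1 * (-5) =5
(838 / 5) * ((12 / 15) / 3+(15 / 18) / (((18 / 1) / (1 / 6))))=372491 / 8100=45.99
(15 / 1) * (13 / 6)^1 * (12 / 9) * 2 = 260 / 3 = 86.67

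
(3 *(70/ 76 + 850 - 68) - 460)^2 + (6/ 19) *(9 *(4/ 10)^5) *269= 16098046355357/ 4512500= 3567434.10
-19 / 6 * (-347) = 6593 / 6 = 1098.83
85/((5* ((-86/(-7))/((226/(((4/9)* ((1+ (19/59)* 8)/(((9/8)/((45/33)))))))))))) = 235631781/1451680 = 162.32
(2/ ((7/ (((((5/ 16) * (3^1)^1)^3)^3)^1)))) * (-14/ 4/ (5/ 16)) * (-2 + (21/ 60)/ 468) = 3197291484375/ 893353197568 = 3.58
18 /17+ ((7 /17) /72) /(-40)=3049 /2880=1.06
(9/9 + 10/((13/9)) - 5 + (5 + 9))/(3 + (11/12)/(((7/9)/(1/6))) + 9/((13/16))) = 12320/10391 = 1.19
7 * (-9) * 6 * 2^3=-3024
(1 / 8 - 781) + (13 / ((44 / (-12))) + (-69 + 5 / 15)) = -853.09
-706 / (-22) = 353 / 11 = 32.09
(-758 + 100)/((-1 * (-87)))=-658/87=-7.56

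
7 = 7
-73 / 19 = -3.84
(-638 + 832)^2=37636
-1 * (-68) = 68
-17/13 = -1.31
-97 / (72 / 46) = -2231 / 36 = -61.97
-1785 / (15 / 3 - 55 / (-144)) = -51408 / 155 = -331.66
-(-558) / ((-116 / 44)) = -6138 / 29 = -211.66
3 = 3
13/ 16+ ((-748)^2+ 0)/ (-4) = -139875.19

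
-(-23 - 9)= 32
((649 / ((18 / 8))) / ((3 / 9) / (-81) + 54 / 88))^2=9511352066304 / 42471289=223947.81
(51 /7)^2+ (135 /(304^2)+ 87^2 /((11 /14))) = 482498925885 /49812224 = 9686.36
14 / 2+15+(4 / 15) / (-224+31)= 63686 / 2895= 22.00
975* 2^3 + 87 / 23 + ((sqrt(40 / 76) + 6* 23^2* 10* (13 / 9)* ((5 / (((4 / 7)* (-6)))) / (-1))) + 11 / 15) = sqrt(190) / 19 + 154554973 / 2070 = 74664.96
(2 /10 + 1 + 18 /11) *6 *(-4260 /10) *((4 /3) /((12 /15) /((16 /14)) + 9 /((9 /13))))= -1063296 /1507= -705.57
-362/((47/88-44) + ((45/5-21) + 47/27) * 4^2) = 860112/493291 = 1.74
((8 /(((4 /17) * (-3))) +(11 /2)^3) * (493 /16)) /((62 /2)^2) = 1834453 /369024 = 4.97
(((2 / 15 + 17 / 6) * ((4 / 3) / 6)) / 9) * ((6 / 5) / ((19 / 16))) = 2848 / 38475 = 0.07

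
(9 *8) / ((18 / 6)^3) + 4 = 20 / 3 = 6.67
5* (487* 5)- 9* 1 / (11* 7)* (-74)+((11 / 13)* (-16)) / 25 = 304882273 / 25025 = 12183.11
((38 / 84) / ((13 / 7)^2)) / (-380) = -7 / 20280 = -0.00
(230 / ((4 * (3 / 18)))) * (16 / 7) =5520 / 7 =788.57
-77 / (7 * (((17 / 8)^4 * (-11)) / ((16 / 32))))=2048 / 83521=0.02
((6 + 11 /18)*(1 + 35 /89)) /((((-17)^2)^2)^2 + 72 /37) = 272986 /206740523336589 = 0.00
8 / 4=2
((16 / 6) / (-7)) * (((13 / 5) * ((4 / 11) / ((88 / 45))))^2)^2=-62462907 / 3001024334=-0.02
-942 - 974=-1916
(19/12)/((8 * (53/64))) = 38/159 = 0.24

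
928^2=861184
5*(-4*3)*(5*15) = -4500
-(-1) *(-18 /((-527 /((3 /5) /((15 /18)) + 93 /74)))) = 32913 /487475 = 0.07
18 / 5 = 3.60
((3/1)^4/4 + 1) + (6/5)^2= 22.69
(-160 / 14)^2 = 6400 / 49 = 130.61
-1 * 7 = -7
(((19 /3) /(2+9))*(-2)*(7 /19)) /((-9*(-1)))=-14 /297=-0.05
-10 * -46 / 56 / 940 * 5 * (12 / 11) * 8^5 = 5652480 / 3619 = 1561.89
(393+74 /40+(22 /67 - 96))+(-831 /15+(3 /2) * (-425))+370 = -31787 /1340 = -23.72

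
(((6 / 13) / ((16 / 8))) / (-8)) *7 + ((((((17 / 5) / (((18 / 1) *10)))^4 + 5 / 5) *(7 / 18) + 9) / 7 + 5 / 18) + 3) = 4747047532600411 / 1074691800000000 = 4.42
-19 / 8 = -2.38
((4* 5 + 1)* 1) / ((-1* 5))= -21 / 5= -4.20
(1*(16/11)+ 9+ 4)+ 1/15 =2396/165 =14.52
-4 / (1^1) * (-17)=68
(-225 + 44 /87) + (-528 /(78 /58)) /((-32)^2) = -16277545 /72384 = -224.88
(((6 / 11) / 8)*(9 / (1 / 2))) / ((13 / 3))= 81 / 286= 0.28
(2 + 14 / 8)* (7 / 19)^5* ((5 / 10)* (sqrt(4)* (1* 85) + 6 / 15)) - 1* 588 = -2901152751 / 4952198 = -585.83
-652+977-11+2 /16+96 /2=2897 /8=362.12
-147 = -147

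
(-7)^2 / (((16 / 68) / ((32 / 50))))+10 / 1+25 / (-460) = 329419 / 2300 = 143.23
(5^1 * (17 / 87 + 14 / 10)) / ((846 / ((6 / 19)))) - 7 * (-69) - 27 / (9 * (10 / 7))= 1120854997 / 2330730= 480.90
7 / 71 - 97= -6880 / 71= -96.90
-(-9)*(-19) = -171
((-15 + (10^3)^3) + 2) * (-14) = -13999999818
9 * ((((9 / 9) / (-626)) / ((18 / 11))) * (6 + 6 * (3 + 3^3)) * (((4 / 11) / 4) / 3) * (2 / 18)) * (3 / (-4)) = 31 / 7512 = 0.00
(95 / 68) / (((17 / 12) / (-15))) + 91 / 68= -13.45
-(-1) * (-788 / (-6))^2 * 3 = 155236 / 3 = 51745.33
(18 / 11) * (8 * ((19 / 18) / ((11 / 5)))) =760 / 121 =6.28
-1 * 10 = -10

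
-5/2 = -2.50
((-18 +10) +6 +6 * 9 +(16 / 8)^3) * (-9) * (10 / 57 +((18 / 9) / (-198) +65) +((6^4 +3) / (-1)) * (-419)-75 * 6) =-61384121220 / 209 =-293703929.28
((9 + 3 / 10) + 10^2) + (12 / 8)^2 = 2231 / 20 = 111.55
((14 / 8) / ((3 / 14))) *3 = 24.50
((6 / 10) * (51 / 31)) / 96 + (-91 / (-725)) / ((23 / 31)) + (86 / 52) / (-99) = 3464836979 / 21289039200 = 0.16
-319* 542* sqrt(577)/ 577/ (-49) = 172898* sqrt(577)/ 28273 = 146.89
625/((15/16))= 2000/3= 666.67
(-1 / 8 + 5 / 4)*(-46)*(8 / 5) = -414 / 5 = -82.80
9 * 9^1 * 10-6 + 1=805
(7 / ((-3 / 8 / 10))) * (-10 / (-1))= -5600 / 3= -1866.67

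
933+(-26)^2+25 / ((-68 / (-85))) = 6561 / 4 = 1640.25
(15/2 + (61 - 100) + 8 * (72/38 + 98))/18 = 29171/684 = 42.65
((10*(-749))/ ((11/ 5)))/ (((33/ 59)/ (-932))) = 2059300600/ 363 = 5673004.41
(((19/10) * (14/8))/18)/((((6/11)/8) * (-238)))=-209/18360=-0.01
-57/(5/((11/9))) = -209/15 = -13.93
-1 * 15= -15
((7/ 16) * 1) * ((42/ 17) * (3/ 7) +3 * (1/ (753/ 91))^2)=24799817/ 51408816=0.48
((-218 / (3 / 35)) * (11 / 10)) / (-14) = 1199 / 6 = 199.83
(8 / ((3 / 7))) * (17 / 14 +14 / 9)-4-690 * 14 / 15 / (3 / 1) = -4508 / 27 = -166.96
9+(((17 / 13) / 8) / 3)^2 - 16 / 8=681697 / 97344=7.00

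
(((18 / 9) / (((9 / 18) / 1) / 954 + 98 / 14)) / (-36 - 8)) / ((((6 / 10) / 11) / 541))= -860190 / 13357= -64.40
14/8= 7/4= 1.75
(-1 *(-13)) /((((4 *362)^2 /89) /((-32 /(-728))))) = 89 /3669232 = 0.00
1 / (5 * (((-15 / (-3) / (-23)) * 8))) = -23 / 200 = -0.12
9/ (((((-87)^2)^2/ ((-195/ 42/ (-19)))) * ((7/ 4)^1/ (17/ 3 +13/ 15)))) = 52/ 362835153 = 0.00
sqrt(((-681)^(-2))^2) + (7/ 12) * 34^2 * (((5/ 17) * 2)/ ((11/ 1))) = 183958541/ 5101371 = 36.06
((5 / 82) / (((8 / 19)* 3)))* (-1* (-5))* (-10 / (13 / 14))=-16625 / 6396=-2.60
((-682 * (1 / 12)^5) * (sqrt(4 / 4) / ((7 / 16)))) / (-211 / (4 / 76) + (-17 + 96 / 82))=13981 / 8982259776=0.00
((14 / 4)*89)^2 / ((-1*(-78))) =388129 / 312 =1244.00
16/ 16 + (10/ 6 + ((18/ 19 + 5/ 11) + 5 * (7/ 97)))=269392/ 60819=4.43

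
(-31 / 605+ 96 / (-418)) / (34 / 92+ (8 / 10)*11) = -148534 / 4848591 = -0.03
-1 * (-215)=215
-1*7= -7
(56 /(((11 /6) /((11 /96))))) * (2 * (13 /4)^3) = 15379 /64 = 240.30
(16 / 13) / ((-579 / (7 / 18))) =-56 / 67743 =-0.00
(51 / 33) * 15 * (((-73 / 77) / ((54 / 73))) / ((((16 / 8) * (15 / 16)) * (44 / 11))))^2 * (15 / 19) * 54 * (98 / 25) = 1931080388 / 17070075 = 113.13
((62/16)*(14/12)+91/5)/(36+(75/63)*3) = 38171/66480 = 0.57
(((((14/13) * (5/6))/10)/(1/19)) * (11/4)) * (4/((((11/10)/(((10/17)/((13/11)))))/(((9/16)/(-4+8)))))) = 109725/91936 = 1.19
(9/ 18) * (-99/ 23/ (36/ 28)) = -77/ 46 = -1.67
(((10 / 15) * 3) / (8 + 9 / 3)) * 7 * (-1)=-14 / 11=-1.27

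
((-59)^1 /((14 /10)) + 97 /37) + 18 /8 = -37.27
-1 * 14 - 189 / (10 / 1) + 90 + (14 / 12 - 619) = -8411 / 15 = -560.73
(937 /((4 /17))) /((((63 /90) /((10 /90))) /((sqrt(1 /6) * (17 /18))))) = 243.72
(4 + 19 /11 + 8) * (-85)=-12835 /11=-1166.82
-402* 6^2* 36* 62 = -32301504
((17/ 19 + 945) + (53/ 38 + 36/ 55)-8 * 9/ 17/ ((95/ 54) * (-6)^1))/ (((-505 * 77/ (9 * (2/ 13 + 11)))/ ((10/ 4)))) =-8794318527/ 1436847412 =-6.12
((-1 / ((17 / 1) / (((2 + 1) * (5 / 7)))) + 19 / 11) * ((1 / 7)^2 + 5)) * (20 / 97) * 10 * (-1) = -16.57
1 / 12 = 0.08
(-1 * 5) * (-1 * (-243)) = -1215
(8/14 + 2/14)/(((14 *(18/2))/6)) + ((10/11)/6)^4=2007160/58110129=0.03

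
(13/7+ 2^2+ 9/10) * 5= 473/14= 33.79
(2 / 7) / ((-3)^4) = 2 / 567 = 0.00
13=13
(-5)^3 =-125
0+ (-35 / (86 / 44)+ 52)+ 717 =32297 / 43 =751.09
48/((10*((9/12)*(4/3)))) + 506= 2554/5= 510.80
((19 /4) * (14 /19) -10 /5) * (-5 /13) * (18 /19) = -135 /247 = -0.55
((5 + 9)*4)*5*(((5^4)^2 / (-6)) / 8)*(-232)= 1585937500 / 3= 528645833.33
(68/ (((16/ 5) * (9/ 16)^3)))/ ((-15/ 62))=-1079296/ 2187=-493.51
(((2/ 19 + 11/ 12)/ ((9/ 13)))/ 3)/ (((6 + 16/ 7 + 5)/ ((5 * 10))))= 530075/ 286254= 1.85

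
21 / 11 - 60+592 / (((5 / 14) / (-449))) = -40937627 / 55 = -744320.49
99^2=9801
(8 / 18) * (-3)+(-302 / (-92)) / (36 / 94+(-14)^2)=-1677029 / 1273740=-1.32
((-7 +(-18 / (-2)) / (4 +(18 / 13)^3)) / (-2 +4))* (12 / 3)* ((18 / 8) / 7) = -743103 / 204680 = -3.63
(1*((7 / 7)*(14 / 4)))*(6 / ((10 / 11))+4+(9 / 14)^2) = 10793 / 280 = 38.55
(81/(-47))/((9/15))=-135/47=-2.87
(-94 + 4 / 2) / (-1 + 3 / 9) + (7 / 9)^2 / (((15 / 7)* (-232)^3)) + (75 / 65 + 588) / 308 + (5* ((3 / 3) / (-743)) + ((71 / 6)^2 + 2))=3181342302965509271 / 11284001204636160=281.93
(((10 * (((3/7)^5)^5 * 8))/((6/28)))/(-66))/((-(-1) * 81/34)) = -3161351190240/2107393545186230558411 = -0.00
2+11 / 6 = 23 / 6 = 3.83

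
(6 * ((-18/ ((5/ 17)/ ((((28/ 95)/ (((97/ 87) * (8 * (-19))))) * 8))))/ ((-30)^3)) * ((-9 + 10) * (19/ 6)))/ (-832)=0.00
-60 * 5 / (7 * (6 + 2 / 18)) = -540 / 77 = -7.01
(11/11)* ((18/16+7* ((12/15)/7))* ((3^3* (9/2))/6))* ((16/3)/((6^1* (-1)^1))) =-693/20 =-34.65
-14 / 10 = -7 / 5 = -1.40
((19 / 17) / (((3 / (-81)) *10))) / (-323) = 27 / 2890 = 0.01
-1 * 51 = -51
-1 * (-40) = 40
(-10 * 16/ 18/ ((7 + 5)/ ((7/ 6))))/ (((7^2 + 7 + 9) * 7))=-2/ 1053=-0.00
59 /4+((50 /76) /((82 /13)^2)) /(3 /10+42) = 199280687 /13510197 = 14.75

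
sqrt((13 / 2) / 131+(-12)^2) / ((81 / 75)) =25 * sqrt(9888142) / 7074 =11.11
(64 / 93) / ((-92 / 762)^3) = -147483576 / 377177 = -391.02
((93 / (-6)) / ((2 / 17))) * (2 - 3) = 527 / 4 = 131.75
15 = 15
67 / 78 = 0.86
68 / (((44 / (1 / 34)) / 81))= 81 / 22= 3.68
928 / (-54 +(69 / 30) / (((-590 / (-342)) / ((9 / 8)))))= -21900800 / 1239003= -17.68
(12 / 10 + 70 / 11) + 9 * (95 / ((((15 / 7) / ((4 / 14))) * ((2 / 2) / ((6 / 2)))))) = 19226 / 55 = 349.56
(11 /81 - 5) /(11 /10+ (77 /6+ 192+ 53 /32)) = -63040 /2690361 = -0.02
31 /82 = 0.38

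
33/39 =11/13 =0.85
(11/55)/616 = 0.00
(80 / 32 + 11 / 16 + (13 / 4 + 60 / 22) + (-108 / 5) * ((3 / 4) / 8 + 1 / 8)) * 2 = 3907 / 440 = 8.88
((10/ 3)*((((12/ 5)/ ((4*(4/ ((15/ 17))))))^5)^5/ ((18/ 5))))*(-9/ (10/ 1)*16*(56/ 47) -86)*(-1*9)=853102108707151492988645895/ 8981352844157889871436536077113660239557689344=0.00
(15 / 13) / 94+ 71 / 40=43681 / 24440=1.79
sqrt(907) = 30.12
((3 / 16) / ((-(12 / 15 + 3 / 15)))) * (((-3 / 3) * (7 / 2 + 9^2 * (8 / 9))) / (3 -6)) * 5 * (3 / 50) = -453 / 320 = -1.42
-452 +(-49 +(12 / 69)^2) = -265013 / 529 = -500.97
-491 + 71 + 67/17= -7073/17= -416.06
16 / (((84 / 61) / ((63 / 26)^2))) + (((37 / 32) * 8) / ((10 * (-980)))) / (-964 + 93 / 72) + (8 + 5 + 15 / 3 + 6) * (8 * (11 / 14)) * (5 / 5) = 4191637493259 / 19133250500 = 219.08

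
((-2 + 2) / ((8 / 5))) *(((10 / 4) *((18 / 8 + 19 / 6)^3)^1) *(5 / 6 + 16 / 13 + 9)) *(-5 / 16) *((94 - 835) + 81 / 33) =0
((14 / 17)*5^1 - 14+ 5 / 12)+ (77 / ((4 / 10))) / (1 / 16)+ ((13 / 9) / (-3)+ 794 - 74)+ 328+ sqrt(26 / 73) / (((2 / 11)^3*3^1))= 1331*sqrt(1898) / 1752+ 7560745 / 1836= 4151.15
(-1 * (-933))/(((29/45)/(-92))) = -3862620/29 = -133193.79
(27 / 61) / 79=27 / 4819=0.01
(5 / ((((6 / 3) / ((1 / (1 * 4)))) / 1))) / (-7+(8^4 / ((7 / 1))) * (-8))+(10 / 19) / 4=655675 / 4988184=0.13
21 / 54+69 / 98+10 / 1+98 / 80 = 217289 / 17640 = 12.32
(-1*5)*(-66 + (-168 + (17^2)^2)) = -416435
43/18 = 2.39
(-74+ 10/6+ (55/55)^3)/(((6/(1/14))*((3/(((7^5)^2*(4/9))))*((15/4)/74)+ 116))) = -2556158881808/349166525391549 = -0.01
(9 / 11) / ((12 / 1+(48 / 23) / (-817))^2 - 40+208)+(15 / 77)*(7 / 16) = 6450900891 / 73430719696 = 0.09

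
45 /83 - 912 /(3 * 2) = -12571 /83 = -151.46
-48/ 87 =-16/ 29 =-0.55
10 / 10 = 1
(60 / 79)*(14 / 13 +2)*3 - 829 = -844183 / 1027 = -821.99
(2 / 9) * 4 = 8 / 9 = 0.89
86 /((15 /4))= 344 /15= 22.93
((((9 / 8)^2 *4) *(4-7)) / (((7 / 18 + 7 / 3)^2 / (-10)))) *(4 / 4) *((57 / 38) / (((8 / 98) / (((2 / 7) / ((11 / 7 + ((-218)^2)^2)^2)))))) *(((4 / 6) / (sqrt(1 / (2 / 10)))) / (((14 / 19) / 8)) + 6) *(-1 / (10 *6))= -6561 / 3110452278844479717232-13851 *sqrt(5) / 27216457439889197525780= -0.00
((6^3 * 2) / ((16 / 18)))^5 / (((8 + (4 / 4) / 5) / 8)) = 1084529420087040 / 41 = 26451937075293.66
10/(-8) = -5/4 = -1.25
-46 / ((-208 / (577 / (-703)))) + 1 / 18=-82883 / 658008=-0.13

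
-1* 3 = -3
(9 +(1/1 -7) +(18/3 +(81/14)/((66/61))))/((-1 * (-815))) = 4419/251020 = 0.02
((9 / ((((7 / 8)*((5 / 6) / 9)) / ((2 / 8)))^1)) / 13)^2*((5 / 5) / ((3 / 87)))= 132.35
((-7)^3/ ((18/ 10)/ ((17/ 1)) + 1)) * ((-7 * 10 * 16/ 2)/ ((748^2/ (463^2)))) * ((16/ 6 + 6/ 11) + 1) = 1788582392275/ 6380814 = 280306.30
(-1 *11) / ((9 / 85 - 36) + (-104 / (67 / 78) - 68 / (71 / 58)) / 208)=115642670 / 386280907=0.30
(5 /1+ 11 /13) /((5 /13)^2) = 988 /25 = 39.52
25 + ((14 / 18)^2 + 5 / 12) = 8431 / 324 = 26.02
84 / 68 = 21 / 17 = 1.24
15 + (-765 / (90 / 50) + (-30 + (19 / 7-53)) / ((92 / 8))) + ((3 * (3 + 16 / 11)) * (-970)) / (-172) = -52030269 / 152306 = -341.62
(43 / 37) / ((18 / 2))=43 / 333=0.13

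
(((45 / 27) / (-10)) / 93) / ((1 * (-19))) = 1 / 10602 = 0.00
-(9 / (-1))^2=-81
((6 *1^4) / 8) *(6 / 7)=9 / 14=0.64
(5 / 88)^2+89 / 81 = 691241 / 627264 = 1.10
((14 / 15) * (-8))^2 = 12544 / 225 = 55.75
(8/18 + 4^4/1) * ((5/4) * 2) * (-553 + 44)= -2936930/9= -326325.56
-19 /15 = -1.27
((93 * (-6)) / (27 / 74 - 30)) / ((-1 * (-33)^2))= -4588 / 265353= -0.02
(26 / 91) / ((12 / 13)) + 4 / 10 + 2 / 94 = 7213 / 9870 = 0.73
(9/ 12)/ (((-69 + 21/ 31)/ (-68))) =527/ 706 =0.75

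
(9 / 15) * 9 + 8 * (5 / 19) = 713 / 95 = 7.51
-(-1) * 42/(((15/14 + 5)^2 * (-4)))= -2058/7225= -0.28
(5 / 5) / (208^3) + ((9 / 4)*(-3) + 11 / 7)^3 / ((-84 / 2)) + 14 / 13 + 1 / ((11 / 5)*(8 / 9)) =3490101502561 / 713010794496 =4.89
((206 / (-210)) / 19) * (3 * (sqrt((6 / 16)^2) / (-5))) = 309 / 26600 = 0.01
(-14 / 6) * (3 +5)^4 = -28672 / 3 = -9557.33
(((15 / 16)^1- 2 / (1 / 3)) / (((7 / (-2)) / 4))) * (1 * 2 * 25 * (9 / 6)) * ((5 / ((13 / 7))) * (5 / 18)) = 16875 / 52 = 324.52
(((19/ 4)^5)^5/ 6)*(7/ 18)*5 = 3257677349088963133781336359817465/ 121597189939003392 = 26790728887099337.75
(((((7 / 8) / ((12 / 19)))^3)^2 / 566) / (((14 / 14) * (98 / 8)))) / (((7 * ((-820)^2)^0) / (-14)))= -112957160281 / 55380113620992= -0.00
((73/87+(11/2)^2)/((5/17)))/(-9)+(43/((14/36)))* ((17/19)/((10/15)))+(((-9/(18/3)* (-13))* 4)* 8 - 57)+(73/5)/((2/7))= 1571985979/2082780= 754.75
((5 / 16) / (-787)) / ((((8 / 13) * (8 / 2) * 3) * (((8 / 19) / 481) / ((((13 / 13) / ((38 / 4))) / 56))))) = -31265 / 270778368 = -0.00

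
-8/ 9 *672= -1792/ 3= -597.33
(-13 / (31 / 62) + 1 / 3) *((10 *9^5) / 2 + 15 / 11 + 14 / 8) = -7578034.92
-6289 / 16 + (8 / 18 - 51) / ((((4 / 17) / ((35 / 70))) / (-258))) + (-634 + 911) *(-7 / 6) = 1296041 / 48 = 27000.85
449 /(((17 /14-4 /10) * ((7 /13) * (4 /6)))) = 29185 /19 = 1536.05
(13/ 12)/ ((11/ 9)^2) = 0.73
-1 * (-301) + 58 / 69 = 20827 / 69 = 301.84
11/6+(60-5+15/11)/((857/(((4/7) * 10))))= 2.21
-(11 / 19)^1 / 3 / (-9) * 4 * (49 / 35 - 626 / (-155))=12364 / 26505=0.47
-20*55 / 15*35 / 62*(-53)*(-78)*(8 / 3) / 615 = -8488480 / 11439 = -742.06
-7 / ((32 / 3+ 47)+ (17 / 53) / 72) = -3816 / 31439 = -0.12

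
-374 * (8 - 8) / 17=0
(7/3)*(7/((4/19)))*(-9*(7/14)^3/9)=-931/96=-9.70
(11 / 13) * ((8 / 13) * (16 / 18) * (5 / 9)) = 3520 / 13689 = 0.26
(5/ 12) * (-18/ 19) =-15/ 38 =-0.39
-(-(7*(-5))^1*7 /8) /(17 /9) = -2205 /136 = -16.21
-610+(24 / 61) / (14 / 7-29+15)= -37212 / 61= -610.03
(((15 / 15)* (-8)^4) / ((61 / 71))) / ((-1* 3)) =-1589.16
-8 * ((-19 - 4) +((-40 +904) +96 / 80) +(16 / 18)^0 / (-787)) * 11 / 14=-20831184 / 3935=-5293.82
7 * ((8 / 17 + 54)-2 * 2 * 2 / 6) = 18970 / 51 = 371.96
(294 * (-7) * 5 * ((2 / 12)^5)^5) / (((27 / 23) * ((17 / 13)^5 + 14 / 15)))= -73228261925 / 1129931533707948121022005248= -0.00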